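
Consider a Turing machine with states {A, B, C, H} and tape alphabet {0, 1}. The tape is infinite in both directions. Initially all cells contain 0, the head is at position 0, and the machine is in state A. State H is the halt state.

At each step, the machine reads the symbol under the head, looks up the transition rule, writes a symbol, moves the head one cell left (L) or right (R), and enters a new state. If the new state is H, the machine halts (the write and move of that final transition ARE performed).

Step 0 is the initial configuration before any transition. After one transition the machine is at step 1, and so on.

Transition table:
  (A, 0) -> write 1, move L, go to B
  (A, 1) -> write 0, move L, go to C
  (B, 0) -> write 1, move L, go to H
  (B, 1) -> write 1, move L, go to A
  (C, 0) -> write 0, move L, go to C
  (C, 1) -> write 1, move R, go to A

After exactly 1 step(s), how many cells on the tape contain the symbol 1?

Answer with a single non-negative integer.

Answer: 1

Derivation:
Step 1: in state A at pos 0, read 0 -> (A,0)->write 1,move L,goto B. Now: state=B, head=-1, tape[-2..1]=0010 (head:  ^)
Cells containing 1 after step 1: {0} -> 1 cell(s)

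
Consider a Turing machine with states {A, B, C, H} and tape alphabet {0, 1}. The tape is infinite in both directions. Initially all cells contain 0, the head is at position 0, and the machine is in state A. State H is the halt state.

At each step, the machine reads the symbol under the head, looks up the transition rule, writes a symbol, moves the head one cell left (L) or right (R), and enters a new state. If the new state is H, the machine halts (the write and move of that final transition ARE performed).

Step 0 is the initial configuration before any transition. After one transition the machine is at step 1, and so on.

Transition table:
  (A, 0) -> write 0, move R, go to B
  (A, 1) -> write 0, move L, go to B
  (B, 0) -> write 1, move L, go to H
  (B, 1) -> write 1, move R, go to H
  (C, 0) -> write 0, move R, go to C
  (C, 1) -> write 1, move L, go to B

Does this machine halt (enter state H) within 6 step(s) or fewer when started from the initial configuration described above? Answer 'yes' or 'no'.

Step 1: in state A at pos 0, read 0 -> (A,0)->write 0,move R,goto B. Now: state=B, head=1, tape[-1..2]=0000 (head:   ^)
Step 2: in state B at pos 1, read 0 -> (B,0)->write 1,move L,goto H. Now: state=H, head=0, tape[-1..2]=0010 (head:  ^)
State H reached at step 2; 2 <= 6 -> yes

Answer: yes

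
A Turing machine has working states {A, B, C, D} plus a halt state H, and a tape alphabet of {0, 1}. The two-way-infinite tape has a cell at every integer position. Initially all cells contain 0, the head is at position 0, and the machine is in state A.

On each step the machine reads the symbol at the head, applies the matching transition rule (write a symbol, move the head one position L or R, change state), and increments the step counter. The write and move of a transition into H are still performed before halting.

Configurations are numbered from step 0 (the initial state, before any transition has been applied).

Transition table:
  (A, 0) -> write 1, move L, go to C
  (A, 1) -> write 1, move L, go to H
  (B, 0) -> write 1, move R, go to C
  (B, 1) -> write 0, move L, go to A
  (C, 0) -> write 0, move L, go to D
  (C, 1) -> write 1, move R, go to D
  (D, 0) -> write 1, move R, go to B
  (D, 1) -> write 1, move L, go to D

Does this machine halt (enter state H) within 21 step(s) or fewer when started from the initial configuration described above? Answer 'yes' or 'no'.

Answer: yes

Derivation:
Step 1: in state A at pos 0, read 0 -> (A,0)->write 1,move L,goto C. Now: state=C, head=-1, tape[-2..1]=0010 (head:  ^)
Step 2: in state C at pos -1, read 0 -> (C,0)->write 0,move L,goto D. Now: state=D, head=-2, tape[-3..1]=00010 (head:  ^)
Step 3: in state D at pos -2, read 0 -> (D,0)->write 1,move R,goto B. Now: state=B, head=-1, tape[-3..1]=01010 (head:   ^)
Step 4: in state B at pos -1, read 0 -> (B,0)->write 1,move R,goto C. Now: state=C, head=0, tape[-3..1]=01110 (head:    ^)
Step 5: in state C at pos 0, read 1 -> (C,1)->write 1,move R,goto D. Now: state=D, head=1, tape[-3..2]=011100 (head:     ^)
Step 6: in state D at pos 1, read 0 -> (D,0)->write 1,move R,goto B. Now: state=B, head=2, tape[-3..3]=0111100 (head:      ^)
Step 7: in state B at pos 2, read 0 -> (B,0)->write 1,move R,goto C. Now: state=C, head=3, tape[-3..4]=01111100 (head:       ^)
Step 8: in state C at pos 3, read 0 -> (C,0)->write 0,move L,goto D. Now: state=D, head=2, tape[-3..4]=01111100 (head:      ^)
Step 9: in state D at pos 2, read 1 -> (D,1)->write 1,move L,goto D. Now: state=D, head=1, tape[-3..4]=01111100 (head:     ^)
Step 10: in state D at pos 1, read 1 -> (D,1)->write 1,move L,goto D. Now: state=D, head=0, tape[-3..4]=01111100 (head:    ^)
Step 11: in state D at pos 0, read 1 -> (D,1)->write 1,move L,goto D. Now: state=D, head=-1, tape[-3..4]=01111100 (head:   ^)
Step 12: in state D at pos -1, read 1 -> (D,1)->write 1,move L,goto D. Now: state=D, head=-2, tape[-3..4]=01111100 (head:  ^)
Step 13: in state D at pos -2, read 1 -> (D,1)->write 1,move L,goto D. Now: state=D, head=-3, tape[-4..4]=001111100 (head:  ^)
Step 14: in state D at pos -3, read 0 -> (D,0)->write 1,move R,goto B. Now: state=B, head=-2, tape[-4..4]=011111100 (head:   ^)
Step 15: in state B at pos -2, read 1 -> (B,1)->write 0,move L,goto A. Now: state=A, head=-3, tape[-4..4]=010111100 (head:  ^)
Step 16: in state A at pos -3, read 1 -> (A,1)->write 1,move L,goto H. Now: state=H, head=-4, tape[-5..4]=0010111100 (head:  ^)
State H reached at step 16; 16 <= 21 -> yes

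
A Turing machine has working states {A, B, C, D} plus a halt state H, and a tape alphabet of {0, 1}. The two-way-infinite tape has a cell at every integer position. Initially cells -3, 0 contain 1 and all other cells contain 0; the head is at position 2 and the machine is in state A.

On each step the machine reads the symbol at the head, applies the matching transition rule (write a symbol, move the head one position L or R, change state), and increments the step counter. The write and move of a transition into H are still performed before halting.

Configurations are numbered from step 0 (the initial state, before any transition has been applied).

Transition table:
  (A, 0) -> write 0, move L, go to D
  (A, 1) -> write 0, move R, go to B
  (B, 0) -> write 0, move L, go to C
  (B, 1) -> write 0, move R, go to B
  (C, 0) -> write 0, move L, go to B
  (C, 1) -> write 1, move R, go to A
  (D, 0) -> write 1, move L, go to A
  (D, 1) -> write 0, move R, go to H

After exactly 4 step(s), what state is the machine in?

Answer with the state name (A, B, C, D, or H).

Step 1: in state A at pos 2, read 0 -> (A,0)->write 0,move L,goto D. Now: state=D, head=1, tape[-4..3]=01001000 (head:      ^)
Step 2: in state D at pos 1, read 0 -> (D,0)->write 1,move L,goto A. Now: state=A, head=0, tape[-4..3]=01001100 (head:     ^)
Step 3: in state A at pos 0, read 1 -> (A,1)->write 0,move R,goto B. Now: state=B, head=1, tape[-4..3]=01000100 (head:      ^)
Step 4: in state B at pos 1, read 1 -> (B,1)->write 0,move R,goto B. Now: state=B, head=2, tape[-4..3]=01000000 (head:       ^)

Answer: B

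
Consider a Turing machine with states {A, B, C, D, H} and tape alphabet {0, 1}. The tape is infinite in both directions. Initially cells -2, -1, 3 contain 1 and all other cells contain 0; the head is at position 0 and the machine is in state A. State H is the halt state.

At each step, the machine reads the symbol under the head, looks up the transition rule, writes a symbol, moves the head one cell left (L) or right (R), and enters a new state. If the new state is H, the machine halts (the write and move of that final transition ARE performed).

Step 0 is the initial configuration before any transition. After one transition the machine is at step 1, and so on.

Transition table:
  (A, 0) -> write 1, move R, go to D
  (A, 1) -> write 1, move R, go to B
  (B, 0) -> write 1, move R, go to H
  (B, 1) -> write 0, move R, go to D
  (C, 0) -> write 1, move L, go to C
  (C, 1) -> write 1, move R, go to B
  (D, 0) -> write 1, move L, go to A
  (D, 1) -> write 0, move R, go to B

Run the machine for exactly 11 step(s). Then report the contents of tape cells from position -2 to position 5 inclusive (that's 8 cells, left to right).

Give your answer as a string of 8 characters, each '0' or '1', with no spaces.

Answer: 11110100

Derivation:
Step 1: in state A at pos 0, read 0 -> (A,0)->write 1,move R,goto D. Now: state=D, head=1, tape[-3..4]=01110010 (head:     ^)
Step 2: in state D at pos 1, read 0 -> (D,0)->write 1,move L,goto A. Now: state=A, head=0, tape[-3..4]=01111010 (head:    ^)
Step 3: in state A at pos 0, read 1 -> (A,1)->write 1,move R,goto B. Now: state=B, head=1, tape[-3..4]=01111010 (head:     ^)
Step 4: in state B at pos 1, read 1 -> (B,1)->write 0,move R,goto D. Now: state=D, head=2, tape[-3..4]=01110010 (head:      ^)
Step 5: in state D at pos 2, read 0 -> (D,0)->write 1,move L,goto A. Now: state=A, head=1, tape[-3..4]=01110110 (head:     ^)
Step 6: in state A at pos 1, read 0 -> (A,0)->write 1,move R,goto D. Now: state=D, head=2, tape[-3..4]=01111110 (head:      ^)
Step 7: in state D at pos 2, read 1 -> (D,1)->write 0,move R,goto B. Now: state=B, head=3, tape[-3..4]=01111010 (head:       ^)
Step 8: in state B at pos 3, read 1 -> (B,1)->write 0,move R,goto D. Now: state=D, head=4, tape[-3..5]=011110000 (head:        ^)
Step 9: in state D at pos 4, read 0 -> (D,0)->write 1,move L,goto A. Now: state=A, head=3, tape[-3..5]=011110010 (head:       ^)
Step 10: in state A at pos 3, read 0 -> (A,0)->write 1,move R,goto D. Now: state=D, head=4, tape[-3..5]=011110110 (head:        ^)
Step 11: in state D at pos 4, read 1 -> (D,1)->write 0,move R,goto B. Now: state=B, head=5, tape[-3..6]=0111101000 (head:         ^)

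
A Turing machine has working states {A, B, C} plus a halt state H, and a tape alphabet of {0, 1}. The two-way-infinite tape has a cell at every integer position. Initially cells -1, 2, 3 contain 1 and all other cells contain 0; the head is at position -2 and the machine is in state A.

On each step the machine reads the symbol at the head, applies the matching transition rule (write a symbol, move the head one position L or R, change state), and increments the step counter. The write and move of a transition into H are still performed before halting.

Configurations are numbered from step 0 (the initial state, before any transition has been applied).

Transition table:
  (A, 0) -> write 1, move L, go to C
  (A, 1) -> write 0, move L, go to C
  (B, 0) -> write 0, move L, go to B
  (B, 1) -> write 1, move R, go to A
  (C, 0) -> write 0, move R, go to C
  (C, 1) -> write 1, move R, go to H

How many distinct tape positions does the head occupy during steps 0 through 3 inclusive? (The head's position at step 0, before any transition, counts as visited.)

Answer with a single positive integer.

Step 1: in state A at pos -2, read 0 -> (A,0)->write 1,move L,goto C. Now: state=C, head=-3, tape[-4..4]=001100110 (head:  ^)
Step 2: in state C at pos -3, read 0 -> (C,0)->write 0,move R,goto C. Now: state=C, head=-2, tape[-4..4]=001100110 (head:   ^)
Step 3: in state C at pos -2, read 1 -> (C,1)->write 1,move R,goto H. Now: state=H, head=-1, tape[-4..4]=001100110 (head:    ^)
Head positions at steps 0..3: starting at -2, distinct positions visited = {-3, -2, -1} -> 3 position(s)

Answer: 3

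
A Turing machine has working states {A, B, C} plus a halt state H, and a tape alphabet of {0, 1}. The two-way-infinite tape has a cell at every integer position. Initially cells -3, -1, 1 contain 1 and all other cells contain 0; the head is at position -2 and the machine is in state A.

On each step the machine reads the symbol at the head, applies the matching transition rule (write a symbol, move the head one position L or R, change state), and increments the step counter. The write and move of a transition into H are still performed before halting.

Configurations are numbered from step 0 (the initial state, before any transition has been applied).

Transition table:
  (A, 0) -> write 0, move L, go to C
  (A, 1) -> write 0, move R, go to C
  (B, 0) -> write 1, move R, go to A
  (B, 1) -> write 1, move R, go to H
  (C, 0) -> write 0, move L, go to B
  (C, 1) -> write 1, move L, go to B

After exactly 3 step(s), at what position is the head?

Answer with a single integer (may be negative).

Step 1: in state A at pos -2, read 0 -> (A,0)->write 0,move L,goto C. Now: state=C, head=-3, tape[-4..2]=0101010 (head:  ^)
Step 2: in state C at pos -3, read 1 -> (C,1)->write 1,move L,goto B. Now: state=B, head=-4, tape[-5..2]=00101010 (head:  ^)
Step 3: in state B at pos -4, read 0 -> (B,0)->write 1,move R,goto A. Now: state=A, head=-3, tape[-5..2]=01101010 (head:   ^)

Answer: -3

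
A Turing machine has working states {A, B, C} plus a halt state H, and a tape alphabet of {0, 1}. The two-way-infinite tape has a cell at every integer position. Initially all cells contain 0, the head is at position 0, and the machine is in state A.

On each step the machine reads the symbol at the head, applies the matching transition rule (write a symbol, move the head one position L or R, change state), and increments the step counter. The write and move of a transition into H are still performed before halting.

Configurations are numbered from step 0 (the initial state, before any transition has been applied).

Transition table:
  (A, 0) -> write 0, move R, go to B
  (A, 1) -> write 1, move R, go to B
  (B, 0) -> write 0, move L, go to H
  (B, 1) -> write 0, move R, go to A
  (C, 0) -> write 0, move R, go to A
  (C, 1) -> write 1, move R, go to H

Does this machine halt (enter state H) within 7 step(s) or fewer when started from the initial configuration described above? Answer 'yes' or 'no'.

Answer: yes

Derivation:
Step 1: in state A at pos 0, read 0 -> (A,0)->write 0,move R,goto B. Now: state=B, head=1, tape[-1..2]=0000 (head:   ^)
Step 2: in state B at pos 1, read 0 -> (B,0)->write 0,move L,goto H. Now: state=H, head=0, tape[-1..2]=0000 (head:  ^)
State H reached at step 2; 2 <= 7 -> yes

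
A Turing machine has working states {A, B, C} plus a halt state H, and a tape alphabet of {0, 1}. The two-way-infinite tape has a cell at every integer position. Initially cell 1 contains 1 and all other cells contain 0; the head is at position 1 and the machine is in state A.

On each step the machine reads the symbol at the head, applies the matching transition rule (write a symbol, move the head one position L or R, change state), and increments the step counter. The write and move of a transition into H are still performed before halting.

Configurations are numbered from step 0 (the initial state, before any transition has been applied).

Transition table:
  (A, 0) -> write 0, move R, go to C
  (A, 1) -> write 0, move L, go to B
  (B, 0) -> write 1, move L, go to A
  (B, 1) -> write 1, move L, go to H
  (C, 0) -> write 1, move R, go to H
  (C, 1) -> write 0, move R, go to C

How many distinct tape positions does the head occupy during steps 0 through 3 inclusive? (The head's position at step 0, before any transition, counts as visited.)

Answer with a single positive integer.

Step 1: in state A at pos 1, read 1 -> (A,1)->write 0,move L,goto B. Now: state=B, head=0, tape[-1..2]=0000 (head:  ^)
Step 2: in state B at pos 0, read 0 -> (B,0)->write 1,move L,goto A. Now: state=A, head=-1, tape[-2..2]=00100 (head:  ^)
Step 3: in state A at pos -1, read 0 -> (A,0)->write 0,move R,goto C. Now: state=C, head=0, tape[-2..2]=00100 (head:   ^)
Head positions at steps 0..3: starting at 1, distinct positions visited = {-1, 0, 1} -> 3 position(s)

Answer: 3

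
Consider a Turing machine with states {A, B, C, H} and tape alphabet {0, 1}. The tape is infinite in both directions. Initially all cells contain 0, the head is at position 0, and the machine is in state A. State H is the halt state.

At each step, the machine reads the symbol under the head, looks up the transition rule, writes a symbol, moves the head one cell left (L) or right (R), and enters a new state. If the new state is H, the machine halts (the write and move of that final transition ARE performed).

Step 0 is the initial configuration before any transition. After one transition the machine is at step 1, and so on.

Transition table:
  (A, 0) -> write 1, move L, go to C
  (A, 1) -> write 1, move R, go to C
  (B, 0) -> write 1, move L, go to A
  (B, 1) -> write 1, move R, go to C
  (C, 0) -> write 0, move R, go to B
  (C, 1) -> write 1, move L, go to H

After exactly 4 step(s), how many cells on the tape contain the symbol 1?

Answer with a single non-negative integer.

Answer: 1

Derivation:
Step 1: in state A at pos 0, read 0 -> (A,0)->write 1,move L,goto C. Now: state=C, head=-1, tape[-2..1]=0010 (head:  ^)
Step 2: in state C at pos -1, read 0 -> (C,0)->write 0,move R,goto B. Now: state=B, head=0, tape[-2..1]=0010 (head:   ^)
Step 3: in state B at pos 0, read 1 -> (B,1)->write 1,move R,goto C. Now: state=C, head=1, tape[-2..2]=00100 (head:    ^)
Step 4: in state C at pos 1, read 0 -> (C,0)->write 0,move R,goto B. Now: state=B, head=2, tape[-2..3]=001000 (head:     ^)
Cells containing 1 after step 4: {0} -> 1 cell(s)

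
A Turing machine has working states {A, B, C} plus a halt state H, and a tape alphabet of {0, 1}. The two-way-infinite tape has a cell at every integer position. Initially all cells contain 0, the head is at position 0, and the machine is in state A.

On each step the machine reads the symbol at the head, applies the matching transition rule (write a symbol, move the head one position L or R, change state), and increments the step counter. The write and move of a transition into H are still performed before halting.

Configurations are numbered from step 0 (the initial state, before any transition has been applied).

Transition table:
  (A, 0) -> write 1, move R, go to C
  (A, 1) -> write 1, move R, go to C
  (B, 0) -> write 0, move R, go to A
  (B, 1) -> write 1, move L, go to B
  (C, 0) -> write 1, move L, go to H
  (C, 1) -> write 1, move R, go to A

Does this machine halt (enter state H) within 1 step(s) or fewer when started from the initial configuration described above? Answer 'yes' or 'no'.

Step 1: in state A at pos 0, read 0 -> (A,0)->write 1,move R,goto C. Now: state=C, head=1, tape[-1..2]=0100 (head:   ^)
After 1 step(s): state = C (not H) -> not halted within 1 -> no

Answer: no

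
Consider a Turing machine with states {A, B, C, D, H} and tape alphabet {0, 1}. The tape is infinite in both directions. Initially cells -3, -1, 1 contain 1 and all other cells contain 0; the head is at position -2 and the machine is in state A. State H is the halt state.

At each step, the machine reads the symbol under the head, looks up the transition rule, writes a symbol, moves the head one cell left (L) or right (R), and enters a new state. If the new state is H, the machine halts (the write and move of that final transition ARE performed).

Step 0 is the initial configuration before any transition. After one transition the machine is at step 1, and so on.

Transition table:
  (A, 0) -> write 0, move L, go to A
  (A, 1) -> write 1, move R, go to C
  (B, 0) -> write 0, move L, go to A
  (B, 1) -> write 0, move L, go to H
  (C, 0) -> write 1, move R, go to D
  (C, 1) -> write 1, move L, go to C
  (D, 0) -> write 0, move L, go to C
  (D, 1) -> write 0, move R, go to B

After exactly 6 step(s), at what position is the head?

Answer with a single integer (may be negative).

Step 1: in state A at pos -2, read 0 -> (A,0)->write 0,move L,goto A. Now: state=A, head=-3, tape[-4..2]=0101010 (head:  ^)
Step 2: in state A at pos -3, read 1 -> (A,1)->write 1,move R,goto C. Now: state=C, head=-2, tape[-4..2]=0101010 (head:   ^)
Step 3: in state C at pos -2, read 0 -> (C,0)->write 1,move R,goto D. Now: state=D, head=-1, tape[-4..2]=0111010 (head:    ^)
Step 4: in state D at pos -1, read 1 -> (D,1)->write 0,move R,goto B. Now: state=B, head=0, tape[-4..2]=0110010 (head:     ^)
Step 5: in state B at pos 0, read 0 -> (B,0)->write 0,move L,goto A. Now: state=A, head=-1, tape[-4..2]=0110010 (head:    ^)
Step 6: in state A at pos -1, read 0 -> (A,0)->write 0,move L,goto A. Now: state=A, head=-2, tape[-4..2]=0110010 (head:   ^)

Answer: -2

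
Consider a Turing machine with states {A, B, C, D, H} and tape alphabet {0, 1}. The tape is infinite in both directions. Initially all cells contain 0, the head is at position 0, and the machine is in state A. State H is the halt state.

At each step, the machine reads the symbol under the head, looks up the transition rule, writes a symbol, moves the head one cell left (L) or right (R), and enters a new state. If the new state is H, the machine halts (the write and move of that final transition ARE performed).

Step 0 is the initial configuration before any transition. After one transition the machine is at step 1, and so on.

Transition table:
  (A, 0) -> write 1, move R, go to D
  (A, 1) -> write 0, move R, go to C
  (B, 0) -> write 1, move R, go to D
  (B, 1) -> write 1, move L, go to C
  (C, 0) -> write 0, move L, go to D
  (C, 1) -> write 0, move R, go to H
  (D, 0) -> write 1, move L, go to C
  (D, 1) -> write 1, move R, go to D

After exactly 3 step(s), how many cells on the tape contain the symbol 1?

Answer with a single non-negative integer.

Answer: 1

Derivation:
Step 1: in state A at pos 0, read 0 -> (A,0)->write 1,move R,goto D. Now: state=D, head=1, tape[-1..2]=0100 (head:   ^)
Step 2: in state D at pos 1, read 0 -> (D,0)->write 1,move L,goto C. Now: state=C, head=0, tape[-1..2]=0110 (head:  ^)
Step 3: in state C at pos 0, read 1 -> (C,1)->write 0,move R,goto H. Now: state=H, head=1, tape[-1..2]=0010 (head:   ^)
Cells containing 1 after step 3: {1} -> 1 cell(s)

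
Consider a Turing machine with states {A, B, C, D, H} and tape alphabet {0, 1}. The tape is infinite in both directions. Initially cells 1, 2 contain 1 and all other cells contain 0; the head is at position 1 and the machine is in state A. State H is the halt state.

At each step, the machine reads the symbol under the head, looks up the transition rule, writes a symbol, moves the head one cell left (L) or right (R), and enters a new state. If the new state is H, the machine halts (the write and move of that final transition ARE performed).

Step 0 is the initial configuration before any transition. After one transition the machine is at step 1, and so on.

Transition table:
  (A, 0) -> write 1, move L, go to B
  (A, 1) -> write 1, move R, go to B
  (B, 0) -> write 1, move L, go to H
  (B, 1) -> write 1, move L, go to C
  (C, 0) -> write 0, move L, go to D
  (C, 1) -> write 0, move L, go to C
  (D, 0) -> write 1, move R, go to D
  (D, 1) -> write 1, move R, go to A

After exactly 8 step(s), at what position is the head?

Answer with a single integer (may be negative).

Step 1: in state A at pos 1, read 1 -> (A,1)->write 1,move R,goto B. Now: state=B, head=2, tape[0..3]=0110 (head:   ^)
Step 2: in state B at pos 2, read 1 -> (B,1)->write 1,move L,goto C. Now: state=C, head=1, tape[0..3]=0110 (head:  ^)
Step 3: in state C at pos 1, read 1 -> (C,1)->write 0,move L,goto C. Now: state=C, head=0, tape[-1..3]=00010 (head:  ^)
Step 4: in state C at pos 0, read 0 -> (C,0)->write 0,move L,goto D. Now: state=D, head=-1, tape[-2..3]=000010 (head:  ^)
Step 5: in state D at pos -1, read 0 -> (D,0)->write 1,move R,goto D. Now: state=D, head=0, tape[-2..3]=010010 (head:   ^)
Step 6: in state D at pos 0, read 0 -> (D,0)->write 1,move R,goto D. Now: state=D, head=1, tape[-2..3]=011010 (head:    ^)
Step 7: in state D at pos 1, read 0 -> (D,0)->write 1,move R,goto D. Now: state=D, head=2, tape[-2..3]=011110 (head:     ^)
Step 8: in state D at pos 2, read 1 -> (D,1)->write 1,move R,goto A. Now: state=A, head=3, tape[-2..4]=0111100 (head:      ^)

Answer: 3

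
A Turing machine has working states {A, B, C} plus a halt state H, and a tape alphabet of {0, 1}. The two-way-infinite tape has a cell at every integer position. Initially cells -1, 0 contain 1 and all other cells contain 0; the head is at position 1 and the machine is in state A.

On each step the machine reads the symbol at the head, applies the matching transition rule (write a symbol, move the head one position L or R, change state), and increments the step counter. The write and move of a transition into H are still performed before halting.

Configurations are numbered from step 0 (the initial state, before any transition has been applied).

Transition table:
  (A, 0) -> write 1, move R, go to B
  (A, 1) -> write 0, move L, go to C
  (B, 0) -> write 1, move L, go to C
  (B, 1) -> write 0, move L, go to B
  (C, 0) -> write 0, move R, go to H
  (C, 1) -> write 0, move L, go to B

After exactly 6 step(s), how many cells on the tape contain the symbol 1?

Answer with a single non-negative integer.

Answer: 2

Derivation:
Step 1: in state A at pos 1, read 0 -> (A,0)->write 1,move R,goto B. Now: state=B, head=2, tape[-2..3]=011100 (head:     ^)
Step 2: in state B at pos 2, read 0 -> (B,0)->write 1,move L,goto C. Now: state=C, head=1, tape[-2..3]=011110 (head:    ^)
Step 3: in state C at pos 1, read 1 -> (C,1)->write 0,move L,goto B. Now: state=B, head=0, tape[-2..3]=011010 (head:   ^)
Step 4: in state B at pos 0, read 1 -> (B,1)->write 0,move L,goto B. Now: state=B, head=-1, tape[-2..3]=010010 (head:  ^)
Step 5: in state B at pos -1, read 1 -> (B,1)->write 0,move L,goto B. Now: state=B, head=-2, tape[-3..3]=0000010 (head:  ^)
Step 6: in state B at pos -2, read 0 -> (B,0)->write 1,move L,goto C. Now: state=C, head=-3, tape[-4..3]=00100010 (head:  ^)
Cells containing 1 after step 6: {-2, 2} -> 2 cell(s)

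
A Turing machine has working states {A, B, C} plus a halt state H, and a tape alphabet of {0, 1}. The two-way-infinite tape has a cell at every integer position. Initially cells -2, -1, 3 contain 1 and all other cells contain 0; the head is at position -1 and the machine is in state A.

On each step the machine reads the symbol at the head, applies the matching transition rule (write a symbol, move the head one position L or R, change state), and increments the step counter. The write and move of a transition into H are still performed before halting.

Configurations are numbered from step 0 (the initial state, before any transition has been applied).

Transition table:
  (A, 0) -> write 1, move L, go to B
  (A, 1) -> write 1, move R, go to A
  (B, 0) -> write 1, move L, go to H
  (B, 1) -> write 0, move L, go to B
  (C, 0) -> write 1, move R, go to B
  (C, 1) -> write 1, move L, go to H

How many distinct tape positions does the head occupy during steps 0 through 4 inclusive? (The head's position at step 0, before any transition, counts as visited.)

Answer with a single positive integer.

Step 1: in state A at pos -1, read 1 -> (A,1)->write 1,move R,goto A. Now: state=A, head=0, tape[-3..4]=01100010 (head:    ^)
Step 2: in state A at pos 0, read 0 -> (A,0)->write 1,move L,goto B. Now: state=B, head=-1, tape[-3..4]=01110010 (head:   ^)
Step 3: in state B at pos -1, read 1 -> (B,1)->write 0,move L,goto B. Now: state=B, head=-2, tape[-3..4]=01010010 (head:  ^)
Step 4: in state B at pos -2, read 1 -> (B,1)->write 0,move L,goto B. Now: state=B, head=-3, tape[-4..4]=000010010 (head:  ^)
Head positions at steps 0..4: starting at -1, distinct positions visited = {-3, -2, -1, 0} -> 4 position(s)

Answer: 4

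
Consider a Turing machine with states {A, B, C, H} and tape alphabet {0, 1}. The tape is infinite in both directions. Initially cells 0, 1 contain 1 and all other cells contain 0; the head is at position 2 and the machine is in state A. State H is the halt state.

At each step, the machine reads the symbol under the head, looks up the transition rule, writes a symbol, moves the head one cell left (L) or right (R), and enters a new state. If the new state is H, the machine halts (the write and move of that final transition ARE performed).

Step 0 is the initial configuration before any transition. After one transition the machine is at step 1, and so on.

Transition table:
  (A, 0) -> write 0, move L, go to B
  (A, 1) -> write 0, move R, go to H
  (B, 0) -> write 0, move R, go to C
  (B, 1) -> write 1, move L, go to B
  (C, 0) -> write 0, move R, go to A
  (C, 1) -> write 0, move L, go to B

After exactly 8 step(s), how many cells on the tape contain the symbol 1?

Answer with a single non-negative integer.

Step 1: in state A at pos 2, read 0 -> (A,0)->write 0,move L,goto B. Now: state=B, head=1, tape[-1..3]=01100 (head:   ^)
Step 2: in state B at pos 1, read 1 -> (B,1)->write 1,move L,goto B. Now: state=B, head=0, tape[-1..3]=01100 (head:  ^)
Step 3: in state B at pos 0, read 1 -> (B,1)->write 1,move L,goto B. Now: state=B, head=-1, tape[-2..3]=001100 (head:  ^)
Step 4: in state B at pos -1, read 0 -> (B,0)->write 0,move R,goto C. Now: state=C, head=0, tape[-2..3]=001100 (head:   ^)
Step 5: in state C at pos 0, read 1 -> (C,1)->write 0,move L,goto B. Now: state=B, head=-1, tape[-2..3]=000100 (head:  ^)
Step 6: in state B at pos -1, read 0 -> (B,0)->write 0,move R,goto C. Now: state=C, head=0, tape[-2..3]=000100 (head:   ^)
Step 7: in state C at pos 0, read 0 -> (C,0)->write 0,move R,goto A. Now: state=A, head=1, tape[-2..3]=000100 (head:    ^)
Step 8: in state A at pos 1, read 1 -> (A,1)->write 0,move R,goto H. Now: state=H, head=2, tape[-2..3]=000000 (head:     ^)
No cell contains 1 after step 8 -> 0 cell(s)

Answer: 0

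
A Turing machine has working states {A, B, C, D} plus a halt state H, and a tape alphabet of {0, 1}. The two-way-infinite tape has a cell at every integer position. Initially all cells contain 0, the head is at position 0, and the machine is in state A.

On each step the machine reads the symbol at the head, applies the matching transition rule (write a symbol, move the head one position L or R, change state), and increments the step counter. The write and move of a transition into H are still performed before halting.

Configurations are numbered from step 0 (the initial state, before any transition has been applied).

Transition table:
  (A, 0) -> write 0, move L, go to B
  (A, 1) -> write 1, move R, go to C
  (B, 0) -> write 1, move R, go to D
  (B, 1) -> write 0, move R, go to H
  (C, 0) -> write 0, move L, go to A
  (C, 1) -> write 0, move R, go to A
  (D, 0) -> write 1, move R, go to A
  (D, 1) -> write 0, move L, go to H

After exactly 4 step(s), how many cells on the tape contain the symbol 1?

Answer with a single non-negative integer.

Step 1: in state A at pos 0, read 0 -> (A,0)->write 0,move L,goto B. Now: state=B, head=-1, tape[-2..1]=0000 (head:  ^)
Step 2: in state B at pos -1, read 0 -> (B,0)->write 1,move R,goto D. Now: state=D, head=0, tape[-2..1]=0100 (head:   ^)
Step 3: in state D at pos 0, read 0 -> (D,0)->write 1,move R,goto A. Now: state=A, head=1, tape[-2..2]=01100 (head:    ^)
Step 4: in state A at pos 1, read 0 -> (A,0)->write 0,move L,goto B. Now: state=B, head=0, tape[-2..2]=01100 (head:   ^)
Cells containing 1 after step 4: {-1, 0} -> 2 cell(s)

Answer: 2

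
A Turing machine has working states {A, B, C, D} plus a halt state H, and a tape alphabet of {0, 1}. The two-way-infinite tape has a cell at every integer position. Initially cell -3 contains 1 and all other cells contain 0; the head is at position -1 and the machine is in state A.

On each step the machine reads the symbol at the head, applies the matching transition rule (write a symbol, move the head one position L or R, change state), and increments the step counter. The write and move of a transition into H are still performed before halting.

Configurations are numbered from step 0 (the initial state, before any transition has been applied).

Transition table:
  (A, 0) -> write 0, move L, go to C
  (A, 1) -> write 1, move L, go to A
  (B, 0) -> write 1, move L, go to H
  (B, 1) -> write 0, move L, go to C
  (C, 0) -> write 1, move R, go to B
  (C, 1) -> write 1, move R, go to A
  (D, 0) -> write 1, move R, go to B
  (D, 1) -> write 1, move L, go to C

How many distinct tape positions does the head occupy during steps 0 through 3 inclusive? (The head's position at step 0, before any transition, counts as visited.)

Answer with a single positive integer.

Step 1: in state A at pos -1, read 0 -> (A,0)->write 0,move L,goto C. Now: state=C, head=-2, tape[-4..0]=01000 (head:   ^)
Step 2: in state C at pos -2, read 0 -> (C,0)->write 1,move R,goto B. Now: state=B, head=-1, tape[-4..0]=01100 (head:    ^)
Step 3: in state B at pos -1, read 0 -> (B,0)->write 1,move L,goto H. Now: state=H, head=-2, tape[-4..0]=01110 (head:   ^)
Head positions at steps 0..3: starting at -1, distinct positions visited = {-2, -1} -> 2 position(s)

Answer: 2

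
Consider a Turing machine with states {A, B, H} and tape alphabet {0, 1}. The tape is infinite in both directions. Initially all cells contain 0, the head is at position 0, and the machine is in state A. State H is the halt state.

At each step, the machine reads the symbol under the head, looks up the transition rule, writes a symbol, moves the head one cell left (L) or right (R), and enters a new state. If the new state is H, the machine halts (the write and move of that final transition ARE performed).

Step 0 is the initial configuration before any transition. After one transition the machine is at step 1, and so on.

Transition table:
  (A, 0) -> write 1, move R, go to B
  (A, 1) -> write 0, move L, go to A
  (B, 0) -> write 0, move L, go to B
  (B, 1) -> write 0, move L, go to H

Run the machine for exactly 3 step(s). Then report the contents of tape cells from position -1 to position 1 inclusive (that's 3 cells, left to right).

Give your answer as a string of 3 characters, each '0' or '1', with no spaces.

Step 1: in state A at pos 0, read 0 -> (A,0)->write 1,move R,goto B. Now: state=B, head=1, tape[-1..2]=0100 (head:   ^)
Step 2: in state B at pos 1, read 0 -> (B,0)->write 0,move L,goto B. Now: state=B, head=0, tape[-1..2]=0100 (head:  ^)
Step 3: in state B at pos 0, read 1 -> (B,1)->write 0,move L,goto H. Now: state=H, head=-1, tape[-2..2]=00000 (head:  ^)

Answer: 000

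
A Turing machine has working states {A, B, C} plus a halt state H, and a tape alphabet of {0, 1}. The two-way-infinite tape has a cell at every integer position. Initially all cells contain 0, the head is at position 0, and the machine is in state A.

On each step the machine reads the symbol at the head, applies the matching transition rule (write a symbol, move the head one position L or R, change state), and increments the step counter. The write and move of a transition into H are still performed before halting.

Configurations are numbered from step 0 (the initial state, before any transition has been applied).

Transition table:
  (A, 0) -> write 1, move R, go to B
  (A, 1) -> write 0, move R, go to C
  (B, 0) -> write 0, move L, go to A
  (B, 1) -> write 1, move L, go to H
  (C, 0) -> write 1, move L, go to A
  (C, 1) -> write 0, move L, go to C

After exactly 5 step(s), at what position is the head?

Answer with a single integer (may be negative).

Step 1: in state A at pos 0, read 0 -> (A,0)->write 1,move R,goto B. Now: state=B, head=1, tape[-1..2]=0100 (head:   ^)
Step 2: in state B at pos 1, read 0 -> (B,0)->write 0,move L,goto A. Now: state=A, head=0, tape[-1..2]=0100 (head:  ^)
Step 3: in state A at pos 0, read 1 -> (A,1)->write 0,move R,goto C. Now: state=C, head=1, tape[-1..2]=0000 (head:   ^)
Step 4: in state C at pos 1, read 0 -> (C,0)->write 1,move L,goto A. Now: state=A, head=0, tape[-1..2]=0010 (head:  ^)
Step 5: in state A at pos 0, read 0 -> (A,0)->write 1,move R,goto B. Now: state=B, head=1, tape[-1..2]=0110 (head:   ^)

Answer: 1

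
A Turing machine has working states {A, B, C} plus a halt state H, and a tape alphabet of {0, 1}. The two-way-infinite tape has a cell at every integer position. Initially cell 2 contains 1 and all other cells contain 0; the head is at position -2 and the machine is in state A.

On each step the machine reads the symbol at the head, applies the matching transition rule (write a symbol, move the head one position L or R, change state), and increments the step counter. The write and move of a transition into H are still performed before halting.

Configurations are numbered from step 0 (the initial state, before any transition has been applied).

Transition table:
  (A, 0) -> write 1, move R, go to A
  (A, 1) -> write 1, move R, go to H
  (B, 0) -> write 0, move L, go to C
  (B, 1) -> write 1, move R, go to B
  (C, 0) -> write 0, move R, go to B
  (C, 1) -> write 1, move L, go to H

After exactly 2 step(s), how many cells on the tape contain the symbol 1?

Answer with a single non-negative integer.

Answer: 3

Derivation:
Step 1: in state A at pos -2, read 0 -> (A,0)->write 1,move R,goto A. Now: state=A, head=-1, tape[-3..3]=0100010 (head:   ^)
Step 2: in state A at pos -1, read 0 -> (A,0)->write 1,move R,goto A. Now: state=A, head=0, tape[-3..3]=0110010 (head:    ^)
Cells containing 1 after step 2: {-2, -1, 2} -> 3 cell(s)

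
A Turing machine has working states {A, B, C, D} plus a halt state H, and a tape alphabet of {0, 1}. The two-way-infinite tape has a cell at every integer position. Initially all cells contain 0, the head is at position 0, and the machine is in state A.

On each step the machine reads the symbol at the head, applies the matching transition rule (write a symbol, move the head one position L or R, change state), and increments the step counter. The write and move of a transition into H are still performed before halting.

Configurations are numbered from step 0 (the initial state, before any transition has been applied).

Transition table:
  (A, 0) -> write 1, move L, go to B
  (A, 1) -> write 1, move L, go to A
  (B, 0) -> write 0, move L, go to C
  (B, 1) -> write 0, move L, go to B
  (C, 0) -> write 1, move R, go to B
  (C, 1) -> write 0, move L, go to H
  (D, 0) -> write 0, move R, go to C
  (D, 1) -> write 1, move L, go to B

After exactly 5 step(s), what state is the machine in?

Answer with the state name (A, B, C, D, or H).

Step 1: in state A at pos 0, read 0 -> (A,0)->write 1,move L,goto B. Now: state=B, head=-1, tape[-2..1]=0010 (head:  ^)
Step 2: in state B at pos -1, read 0 -> (B,0)->write 0,move L,goto C. Now: state=C, head=-2, tape[-3..1]=00010 (head:  ^)
Step 3: in state C at pos -2, read 0 -> (C,0)->write 1,move R,goto B. Now: state=B, head=-1, tape[-3..1]=01010 (head:   ^)
Step 4: in state B at pos -1, read 0 -> (B,0)->write 0,move L,goto C. Now: state=C, head=-2, tape[-3..1]=01010 (head:  ^)
Step 5: in state C at pos -2, read 1 -> (C,1)->write 0,move L,goto H. Now: state=H, head=-3, tape[-4..1]=000010 (head:  ^)

Answer: H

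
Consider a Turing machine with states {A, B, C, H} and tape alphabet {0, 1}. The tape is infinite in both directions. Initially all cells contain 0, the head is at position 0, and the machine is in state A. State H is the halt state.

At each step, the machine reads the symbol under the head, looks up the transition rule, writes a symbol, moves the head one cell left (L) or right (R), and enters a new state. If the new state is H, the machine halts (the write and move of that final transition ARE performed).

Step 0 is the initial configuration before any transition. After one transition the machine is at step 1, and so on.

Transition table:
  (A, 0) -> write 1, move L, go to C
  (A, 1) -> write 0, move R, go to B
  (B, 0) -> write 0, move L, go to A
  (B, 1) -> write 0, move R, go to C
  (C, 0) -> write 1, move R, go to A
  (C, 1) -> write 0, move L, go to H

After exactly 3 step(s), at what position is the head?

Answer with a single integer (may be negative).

Answer: 1

Derivation:
Step 1: in state A at pos 0, read 0 -> (A,0)->write 1,move L,goto C. Now: state=C, head=-1, tape[-2..1]=0010 (head:  ^)
Step 2: in state C at pos -1, read 0 -> (C,0)->write 1,move R,goto A. Now: state=A, head=0, tape[-2..1]=0110 (head:   ^)
Step 3: in state A at pos 0, read 1 -> (A,1)->write 0,move R,goto B. Now: state=B, head=1, tape[-2..2]=01000 (head:    ^)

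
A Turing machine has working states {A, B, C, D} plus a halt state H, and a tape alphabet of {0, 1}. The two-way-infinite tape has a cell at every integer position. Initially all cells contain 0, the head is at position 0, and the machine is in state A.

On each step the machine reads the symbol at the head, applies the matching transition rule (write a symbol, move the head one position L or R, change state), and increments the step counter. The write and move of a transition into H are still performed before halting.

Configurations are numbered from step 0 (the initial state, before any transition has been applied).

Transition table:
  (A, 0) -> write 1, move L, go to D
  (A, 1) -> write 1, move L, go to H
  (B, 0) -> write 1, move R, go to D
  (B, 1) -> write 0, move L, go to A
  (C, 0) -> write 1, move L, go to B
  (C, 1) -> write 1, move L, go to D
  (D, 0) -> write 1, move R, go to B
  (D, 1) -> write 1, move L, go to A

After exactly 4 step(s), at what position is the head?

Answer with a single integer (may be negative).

Answer: -2

Derivation:
Step 1: in state A at pos 0, read 0 -> (A,0)->write 1,move L,goto D. Now: state=D, head=-1, tape[-2..1]=0010 (head:  ^)
Step 2: in state D at pos -1, read 0 -> (D,0)->write 1,move R,goto B. Now: state=B, head=0, tape[-2..1]=0110 (head:   ^)
Step 3: in state B at pos 0, read 1 -> (B,1)->write 0,move L,goto A. Now: state=A, head=-1, tape[-2..1]=0100 (head:  ^)
Step 4: in state A at pos -1, read 1 -> (A,1)->write 1,move L,goto H. Now: state=H, head=-2, tape[-3..1]=00100 (head:  ^)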